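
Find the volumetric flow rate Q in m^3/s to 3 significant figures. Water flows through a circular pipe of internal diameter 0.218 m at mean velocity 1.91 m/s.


Approach: apply the continuity equation for pipe flow, Q = A * v with A = pi*(D/2)^2.
A = pi*(0.218/2)^2 = 0.037325 m^2
Q = 0.037325 * 1.91 = 0.0713 m^3/s
Therefore the volumetric flow rate Q = 0.0713 m^3/s.


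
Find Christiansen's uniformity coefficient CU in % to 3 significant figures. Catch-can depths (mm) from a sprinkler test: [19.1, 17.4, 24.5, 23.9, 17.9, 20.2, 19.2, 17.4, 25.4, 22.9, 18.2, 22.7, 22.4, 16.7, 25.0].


Approach: apply Christiansen's uniformity coefficient, CU = (1 - mean_abs_deviation/mean)*100.
mean = 20.860 mm
mean |d_i - mean| = 2.7707 mm
CU = (1 - 2.7707/20.860)*100 = 86.7 %
Therefore Christiansen's uniformity coefficient CU = 86.7 %.


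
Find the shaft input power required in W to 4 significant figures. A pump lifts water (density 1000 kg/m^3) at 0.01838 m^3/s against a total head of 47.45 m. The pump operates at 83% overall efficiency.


Approach: apply hydraulic power then efficiency conversion, P = rho*g*Q*H; P_in = P/eta.
Step 1 — hydraulic power (P = rho*g*Q*H):
  P = 1000 * 9.81 * 0.01838 * 47.45 = 8555.61 W
Step 2 — input power: P_in = P/eta = 8555.61 / 0.83 = 10310 W
Therefore the shaft input power required = 10310 W.


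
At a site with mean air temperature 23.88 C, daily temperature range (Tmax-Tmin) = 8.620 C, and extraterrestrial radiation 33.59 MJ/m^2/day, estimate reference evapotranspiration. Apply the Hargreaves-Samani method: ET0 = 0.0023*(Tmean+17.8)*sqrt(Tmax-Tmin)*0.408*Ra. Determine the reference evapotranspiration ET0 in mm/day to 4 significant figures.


ET0 = 0.0023*(23.88+17.8)*sqrt(8.620)*0.408*33.59 = 3.857 mm/day
Therefore the reference evapotranspiration ET0 = 3.857 mm/day.


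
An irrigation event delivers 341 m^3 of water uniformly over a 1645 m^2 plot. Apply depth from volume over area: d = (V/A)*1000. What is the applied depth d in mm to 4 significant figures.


d = (341 / 1645) * 1000 = 207.3 mm
Therefore the applied depth d = 207.3 mm.


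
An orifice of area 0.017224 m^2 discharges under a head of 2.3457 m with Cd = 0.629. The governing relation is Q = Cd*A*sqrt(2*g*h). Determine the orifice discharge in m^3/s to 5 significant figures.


Q = 0.629 * 0.017224 * sqrt(2*9.81*2.3457) = 0.073497 m^3/s
Therefore the orifice discharge = 0.073497 m^3/s.


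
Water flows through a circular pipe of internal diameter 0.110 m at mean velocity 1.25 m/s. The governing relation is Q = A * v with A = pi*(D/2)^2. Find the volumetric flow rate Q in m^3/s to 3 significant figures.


A = pi*(0.110/2)^2 = 0.0095033 m^2
Q = 0.0095033 * 1.25 = 0.0119 m^3/s
Therefore the volumetric flow rate Q = 0.0119 m^3/s.


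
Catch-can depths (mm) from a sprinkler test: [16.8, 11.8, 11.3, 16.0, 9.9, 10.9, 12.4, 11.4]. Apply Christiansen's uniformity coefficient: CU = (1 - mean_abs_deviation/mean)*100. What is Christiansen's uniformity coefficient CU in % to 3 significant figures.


mean = 12.562 mm
mean |d_i - mean| = 1.9187 mm
CU = (1 - 1.9187/12.562)*100 = 84.7 %
Therefore Christiansen's uniformity coefficient CU = 84.7 %.


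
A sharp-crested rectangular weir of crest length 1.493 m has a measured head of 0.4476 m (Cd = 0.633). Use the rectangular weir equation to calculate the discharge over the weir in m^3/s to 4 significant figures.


Approach: apply the rectangular weir equation, Q = (2/3)*Cd*L*sqrt(2g)*H^1.5.
Q = (2/3)*0.633*1.493*sqrt(2*9.81)*0.4476^1.5 = 0.8357 m^3/s
Therefore the discharge over the weir = 0.8357 m^3/s.


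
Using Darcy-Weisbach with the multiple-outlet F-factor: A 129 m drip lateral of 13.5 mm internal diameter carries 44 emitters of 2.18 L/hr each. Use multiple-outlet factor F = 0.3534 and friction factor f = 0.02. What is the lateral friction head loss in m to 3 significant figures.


Approach: apply Darcy-Weisbach with the multiple-outlet F-factor, Q = n*q/(3600*1000) m^3/s; v = Q/A; hf = F*f*(L/D)*(v^2/(2g)).
Q = 44*2.18/(3600*1000) = 2.6644e-05 m^3/s
A = pi*(13.5e-3/2)^2 = 1.4314e-04 m^2, so v = Q/A = 0.18614 m/s
hf = 0.3534*0.02*(129/0.0135)*(0.18614^2/(2*9.81)) = 0.119 m
Therefore the lateral friction head loss = 0.119 m.


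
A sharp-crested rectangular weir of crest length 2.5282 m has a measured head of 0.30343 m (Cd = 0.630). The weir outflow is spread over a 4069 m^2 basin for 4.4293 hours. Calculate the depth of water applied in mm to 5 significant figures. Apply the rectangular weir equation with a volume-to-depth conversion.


Approach: apply the rectangular weir equation with a volume-to-depth conversion, Q = (2/3)*Cd*L*sqrt(2g)*H^1.5; d = Q*t/A * 1000.
Step 1 — weir discharge:
  Q = (2/3)*0.630*2.5282*sqrt(2*9.81)*0.30343^1.5 = 0.7861366 m^3/s
Step 2 — volume: V = 0.7861366 * 4.4293*3600 = 12535.32 m^3
Step 3 — depth: d = V/A * 1000 = 12535.32/4069 * 1000 = 3080.7 mm
Therefore the depth of water applied = 3080.7 mm.


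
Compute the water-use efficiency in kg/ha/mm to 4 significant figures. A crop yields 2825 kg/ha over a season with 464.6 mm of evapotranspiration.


Approach: apply the water-use efficiency ratio, WUE = yield/ET.
WUE = 2825 / 464.6 = 6.080 kg/ha/mm
Therefore the water-use efficiency = 6.080 kg/ha/mm.


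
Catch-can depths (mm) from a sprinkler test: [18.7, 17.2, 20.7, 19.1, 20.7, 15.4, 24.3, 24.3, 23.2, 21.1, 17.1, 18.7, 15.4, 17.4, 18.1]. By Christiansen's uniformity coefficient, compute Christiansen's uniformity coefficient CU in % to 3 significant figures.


Approach: apply Christiansen's uniformity coefficient, CU = (1 - mean_abs_deviation/mean)*100.
mean = 19.427 mm
mean |d_i - mean| = 2.3653 mm
CU = (1 - 2.3653/19.427)*100 = 87.8 %
Therefore Christiansen's uniformity coefficient CU = 87.8 %.


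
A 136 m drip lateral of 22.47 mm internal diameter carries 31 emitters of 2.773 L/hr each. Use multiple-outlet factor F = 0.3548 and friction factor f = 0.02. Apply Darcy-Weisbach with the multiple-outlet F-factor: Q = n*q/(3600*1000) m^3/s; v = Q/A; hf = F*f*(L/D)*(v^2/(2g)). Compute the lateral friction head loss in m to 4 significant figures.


Q = 31*2.773/(3600*1000) = 2.38786e-05 m^3/s
A = pi*(22.47e-3/2)^2 = 3.96548e-04 m^2, so v = Q/A = 0.0602162 m/s
hf = 0.3548*0.02*(136/0.02247)*(0.0602162^2/(2*9.81)) = 0.007937 m
Therefore the lateral friction head loss = 0.007937 m.


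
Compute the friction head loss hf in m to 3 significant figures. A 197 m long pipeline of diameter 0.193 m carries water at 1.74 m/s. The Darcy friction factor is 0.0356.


Approach: apply the Darcy-Weisbach equation, hf = f*(L/D)*(v^2/(2g)).
hf = 0.0356 * (197/0.193) * (1.74^2 / (2*9.81))
hf = 5.61 m
Therefore the friction head loss hf = 5.61 m.


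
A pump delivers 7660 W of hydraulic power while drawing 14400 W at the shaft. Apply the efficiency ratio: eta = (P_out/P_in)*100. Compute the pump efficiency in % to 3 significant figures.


eta = (7660 / 14400) * 100 = 53.2 %
Therefore the pump efficiency = 53.2 %.


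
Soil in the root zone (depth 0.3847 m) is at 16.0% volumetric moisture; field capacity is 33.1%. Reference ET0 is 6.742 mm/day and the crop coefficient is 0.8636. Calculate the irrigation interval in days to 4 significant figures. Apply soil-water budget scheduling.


Approach: apply soil-water budget scheduling, SMD = (FC-theta)/100*depth*1000; ETc = ET0*Kc; interval = SMD/ETc.
Step 1 — soil moisture deficit:
  SMD = (33.1 - 16.0)/100 * 0.3847 * 1000 = 65.7837 mm
Step 2 — daily crop ET (ETc = ET0*Kc):
  ETc = 6.742 * 0.8636 = 5.82239 mm/day
Step 3 — irrigation interval (SMD/ETc):
  interval = 65.7837 / 5.82239 = 11.30 days
Therefore the irrigation interval = 11.30 days.


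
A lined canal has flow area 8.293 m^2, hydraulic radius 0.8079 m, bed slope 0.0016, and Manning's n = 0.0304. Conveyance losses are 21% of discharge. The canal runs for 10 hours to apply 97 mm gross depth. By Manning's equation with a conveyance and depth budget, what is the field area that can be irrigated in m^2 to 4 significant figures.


Approach: apply Manning's equation with a conveyance and depth budget, Q = (1/n)*A*R^(2/3)*S^(1/2); Q_field = Q*(1-loss); Area = Q_field*t/(d/1000).
Step 1 — canal discharge (Manning's equation):
  Q = (1/0.0304) * 8.293 * 0.8079^(2/3) * 0.0016^(1/2) = 9.46535 m^3/s
Step 2 — delivered flow: Q_field = 9.46535*(1 - 21/100) = 7.47762 m^3/s
Step 3 — volume delivered: V = 7.47762 * 10*3600 = 269194 m^3
Step 4 — area served: A = V / (depth/1000) = 269194 / 0.097 = 2775000 m^2
Therefore the field area that can be irrigated = 2775000 m^2.


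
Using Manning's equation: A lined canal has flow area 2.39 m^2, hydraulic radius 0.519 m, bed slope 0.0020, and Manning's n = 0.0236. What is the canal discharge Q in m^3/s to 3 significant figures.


Approach: apply Manning's equation, Q = (1/n)*A*R^(2/3)*S^(1/2).
Q = (1/0.0236) * 2.39 * 0.519^(2/3) * 0.0020^(1/2) = 2.92 m^3/s
Therefore the canal discharge Q = 2.92 m^3/s.


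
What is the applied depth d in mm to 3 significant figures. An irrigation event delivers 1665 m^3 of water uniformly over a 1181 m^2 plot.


Approach: apply depth from volume over area, d = (V/A)*1000.
d = (1665 / 1181) * 1000 = 1410 mm
Therefore the applied depth d = 1410 mm.


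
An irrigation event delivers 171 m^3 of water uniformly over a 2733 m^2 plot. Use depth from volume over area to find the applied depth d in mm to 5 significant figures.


Approach: apply depth from volume over area, d = (V/A)*1000.
d = (171 / 2733) * 1000 = 62.569 mm
Therefore the applied depth d = 62.569 mm.


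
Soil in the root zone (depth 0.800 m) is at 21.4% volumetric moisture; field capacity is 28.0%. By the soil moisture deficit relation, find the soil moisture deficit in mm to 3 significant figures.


Approach: apply the soil moisture deficit relation, SMD = (FC - theta)/100 * depth * 1000.
SMD = (28.0 - 21.4)/100 * 0.800 * 1000 = 52.8 mm
Therefore the soil moisture deficit = 52.8 mm.


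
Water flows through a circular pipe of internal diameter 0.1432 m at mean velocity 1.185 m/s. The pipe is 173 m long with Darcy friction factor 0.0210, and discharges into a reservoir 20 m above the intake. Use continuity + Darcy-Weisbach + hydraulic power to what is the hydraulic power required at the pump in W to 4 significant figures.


Approach: apply continuity + Darcy-Weisbach + hydraulic power, Q = A*v; hf = f*(L/D)*(v^2/(2g)); H = static + hf; P = rho*g*Q*H.
Step 1 — flow rate (continuity, Q = A*v):
  A = pi*(0.1432/2)^2 = 0.0161056 m^2
  Q = 0.0161056 * 1.185 = 0.0190851 m^3/s
Step 2 — friction head loss (Darcy-Weisbach):
  hf = 0.0210 * (173/0.1432) * (1.185^2 / (2*9.81))
  hf = 1.81577 m
Step 3 — total head: H = 20 + 1.81577 = 21.8158 m
Step 4 — hydraulic power (P = rho*g*Q*H):
  P = 1000 * 9.81 * 0.0190851 * 21.8158 = 4084 W
Therefore the hydraulic power required at the pump = 4084 W.


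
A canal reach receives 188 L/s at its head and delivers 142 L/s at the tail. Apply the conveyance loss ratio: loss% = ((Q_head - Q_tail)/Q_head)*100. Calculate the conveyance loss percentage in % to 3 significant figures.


loss = ((188 - 142)/188)*100 = 24.5 %
Therefore the conveyance loss percentage = 24.5 %.


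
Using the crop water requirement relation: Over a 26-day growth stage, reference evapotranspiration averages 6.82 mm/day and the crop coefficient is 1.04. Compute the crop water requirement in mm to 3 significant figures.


Approach: apply the crop water requirement relation, CWR = ET0 * Kc * days.
CWR = 6.82 * 1.04 * 26 = 184 mm
Therefore the crop water requirement = 184 mm.


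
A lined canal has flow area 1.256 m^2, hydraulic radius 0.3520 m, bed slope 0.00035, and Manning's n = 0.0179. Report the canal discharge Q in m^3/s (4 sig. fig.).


Approach: apply Manning's equation, Q = (1/n)*A*R^(2/3)*S^(1/2).
Q = (1/0.0179) * 1.256 * 0.3520^(2/3) * 0.00035^(1/2) = 0.6544 m^3/s
Therefore the canal discharge Q = 0.6544 m^3/s.


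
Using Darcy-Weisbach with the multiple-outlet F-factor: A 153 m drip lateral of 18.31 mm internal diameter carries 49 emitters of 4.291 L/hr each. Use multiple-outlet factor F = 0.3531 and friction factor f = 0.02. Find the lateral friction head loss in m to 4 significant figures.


Approach: apply Darcy-Weisbach with the multiple-outlet F-factor, Q = n*q/(3600*1000) m^3/s; v = Q/A; hf = F*f*(L/D)*(v^2/(2g)).
Q = 49*4.291/(3600*1000) = 5.84053e-05 m^3/s
A = pi*(18.31e-3/2)^2 = 2.63310e-04 m^2, so v = Q/A = 0.221812 m/s
hf = 0.3531*0.02*(153/0.01831)*(0.221812^2/(2*9.81)) = 0.1480 m
Therefore the lateral friction head loss = 0.1480 m.


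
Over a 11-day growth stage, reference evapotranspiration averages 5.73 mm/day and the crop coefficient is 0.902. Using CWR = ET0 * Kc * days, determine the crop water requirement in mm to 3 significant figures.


CWR = 5.73 * 0.902 * 11 = 56.9 mm
Therefore the crop water requirement = 56.9 mm.


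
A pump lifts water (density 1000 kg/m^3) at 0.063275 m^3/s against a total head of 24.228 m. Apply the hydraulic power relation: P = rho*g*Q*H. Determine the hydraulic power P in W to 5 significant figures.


P = 1000 * 9.81 * 0.063275 * 24.228 = 15039 W
Therefore the hydraulic power P = 15039 W.


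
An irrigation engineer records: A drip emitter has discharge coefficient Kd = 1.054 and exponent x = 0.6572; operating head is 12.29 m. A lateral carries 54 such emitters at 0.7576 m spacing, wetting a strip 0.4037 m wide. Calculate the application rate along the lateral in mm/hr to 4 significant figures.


Approach: apply the emitter equation with a lateral mass balance, q = Kd*h^x; Q = n*q; rate = Q/(n*spacing*width).
Step 1 — single emitter flow (q = Kd*h^x):
  q = 1.054 * 12.29^0.6572 = 5.48143 L/hr
Step 2 — total lateral flow: Q = 54 * 5.48143 = 295.997 L/hr
Step 3 — wetted area: A = 54 * 0.7576 * 0.4037 = 16.5155 m^2
Step 4 — application rate: Q/A = 295.997/16.5155 = 17.92 mm/hr
Therefore the application rate along the lateral = 17.92 mm/hr.


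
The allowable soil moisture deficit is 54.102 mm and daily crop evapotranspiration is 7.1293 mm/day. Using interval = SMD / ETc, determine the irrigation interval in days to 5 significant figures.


interval = 54.102 / 7.1293 = 7.5887 days
Therefore the irrigation interval = 7.5887 days.


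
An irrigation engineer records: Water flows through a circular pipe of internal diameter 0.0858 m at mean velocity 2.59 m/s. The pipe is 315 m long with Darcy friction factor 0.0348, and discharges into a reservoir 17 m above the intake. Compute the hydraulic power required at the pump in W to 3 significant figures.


Approach: apply continuity + Darcy-Weisbach + hydraulic power, Q = A*v; hf = f*(L/D)*(v^2/(2g)); H = static + hf; P = rho*g*Q*H.
Step 1 — flow rate (continuity, Q = A*v):
  A = pi*(0.0858/2)^2 = 0.0057818 m^2
  Q = 0.0057818 * 2.59 = 0.014975 m^3/s
Step 2 — friction head loss (Darcy-Weisbach):
  hf = 0.0348 * (315/0.0858) * (2.59^2 / (2*9.81))
  hf = 43.682 m
Step 3 — total head: H = 17 + 43.682 = 60.682 m
Step 4 — hydraulic power (P = rho*g*Q*H):
  P = 1000 * 9.81 * 0.014975 * 60.682 = 8910 W
Therefore the hydraulic power required at the pump = 8910 W.


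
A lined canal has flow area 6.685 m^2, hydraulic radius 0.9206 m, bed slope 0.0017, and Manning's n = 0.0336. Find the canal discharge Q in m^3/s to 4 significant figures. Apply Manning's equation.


Approach: apply Manning's equation, Q = (1/n)*A*R^(2/3)*S^(1/2).
Q = (1/0.0336) * 6.685 * 0.9206^(2/3) * 0.0017^(1/2) = 7.763 m^3/s
Therefore the canal discharge Q = 7.763 m^3/s.


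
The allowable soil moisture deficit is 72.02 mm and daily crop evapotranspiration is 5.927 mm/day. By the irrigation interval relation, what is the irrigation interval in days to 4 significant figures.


Approach: apply the irrigation interval relation, interval = SMD / ETc.
interval = 72.02 / 5.927 = 12.15 days
Therefore the irrigation interval = 12.15 days.


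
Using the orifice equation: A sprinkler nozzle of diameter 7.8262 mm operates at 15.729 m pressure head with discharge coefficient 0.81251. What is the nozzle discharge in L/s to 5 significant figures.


Approach: apply the orifice equation, Q = Cd*A*sqrt(2*g*h), A = pi*(d/2)^2.
A = pi*(7.8262e-3/2)^2 = 4.810517e-05 m^2
Q = 0.81251 * 4.810517e-05 * sqrt(2*9.81*15.729) * 1000 = 0.68663 L/s
Therefore the nozzle discharge = 0.68663 L/s.


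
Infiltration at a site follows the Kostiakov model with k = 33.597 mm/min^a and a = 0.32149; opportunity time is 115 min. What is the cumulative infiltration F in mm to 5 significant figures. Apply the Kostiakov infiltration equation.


Approach: apply the Kostiakov infiltration equation, F = k*t^a.
F = 33.597 * 115^0.32149 = 154.45 mm
Therefore the cumulative infiltration F = 154.45 mm.


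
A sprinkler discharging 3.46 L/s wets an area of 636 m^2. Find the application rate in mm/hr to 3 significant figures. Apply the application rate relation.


Approach: apply the application rate relation, rate = (Q/A)*3600.
rate = (3.46 / 636) * 3600 = 19.6 mm/hr
Therefore the application rate = 19.6 mm/hr.


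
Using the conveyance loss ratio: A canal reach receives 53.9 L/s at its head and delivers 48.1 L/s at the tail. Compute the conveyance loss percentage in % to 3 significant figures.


Approach: apply the conveyance loss ratio, loss% = ((Q_head - Q_tail)/Q_head)*100.
loss = ((53.9 - 48.1)/53.9)*100 = 10.8 %
Therefore the conveyance loss percentage = 10.8 %.


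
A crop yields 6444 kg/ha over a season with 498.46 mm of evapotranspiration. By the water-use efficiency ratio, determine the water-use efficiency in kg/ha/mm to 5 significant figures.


Approach: apply the water-use efficiency ratio, WUE = yield/ET.
WUE = 6444 / 498.46 = 12.928 kg/ha/mm
Therefore the water-use efficiency = 12.928 kg/ha/mm.


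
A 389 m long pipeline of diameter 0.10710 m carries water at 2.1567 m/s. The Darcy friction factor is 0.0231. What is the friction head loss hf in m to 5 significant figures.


Approach: apply the Darcy-Weisbach equation, hf = f*(L/D)*(v^2/(2g)).
hf = 0.0231 * (389/0.10710) * (2.1567^2 / (2*9.81))
hf = 19.891 m
Therefore the friction head loss hf = 19.891 m.


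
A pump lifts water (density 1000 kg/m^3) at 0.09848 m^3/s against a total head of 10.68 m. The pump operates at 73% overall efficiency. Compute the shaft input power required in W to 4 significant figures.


Approach: apply hydraulic power then efficiency conversion, P = rho*g*Q*H; P_in = P/eta.
Step 1 — hydraulic power (P = rho*g*Q*H):
  P = 1000 * 9.81 * 0.09848 * 10.68 = 10317.8 W
Step 2 — input power: P_in = P/eta = 10317.8 / 0.73 = 14130 W
Therefore the shaft input power required = 14130 W.


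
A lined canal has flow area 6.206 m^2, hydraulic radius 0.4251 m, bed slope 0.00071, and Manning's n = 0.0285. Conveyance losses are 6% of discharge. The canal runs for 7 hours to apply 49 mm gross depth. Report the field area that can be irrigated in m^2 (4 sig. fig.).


Approach: apply Manning's equation with a conveyance and depth budget, Q = (1/n)*A*R^(2/3)*S^(1/2); Q_field = Q*(1-loss); Area = Q_field*t/(d/1000).
Step 1 — canal discharge (Manning's equation):
  Q = (1/0.0285) * 6.206 * 0.4251^(2/3) * 0.00071^(1/2) = 3.28037 m^3/s
Step 2 — delivered flow: Q_field = 3.28037*(1 - 6/100) = 3.08355 m^3/s
Step 3 — volume delivered: V = 3.08355 * 7*3600 = 77705.5 m^3
Step 4 — area served: A = V / (depth/1000) = 77705.5 / 0.049 = 1586000 m^2
Therefore the field area that can be irrigated = 1586000 m^2.


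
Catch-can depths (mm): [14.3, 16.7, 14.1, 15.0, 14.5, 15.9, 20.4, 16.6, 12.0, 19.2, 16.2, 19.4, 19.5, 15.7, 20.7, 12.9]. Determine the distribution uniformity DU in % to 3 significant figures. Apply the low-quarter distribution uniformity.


Approach: apply the low-quarter distribution uniformity, DU = (mean of lowest quarter of readings / overall mean)*100.
sorted lowest 4 of 16: [12.0, 12.9, 14.1, 14.3] -> mean = 13.325 mm
overall mean = 16.444 mm
DU = (13.325/16.444)*100 = 81.0 %
Therefore the distribution uniformity DU = 81.0 %.


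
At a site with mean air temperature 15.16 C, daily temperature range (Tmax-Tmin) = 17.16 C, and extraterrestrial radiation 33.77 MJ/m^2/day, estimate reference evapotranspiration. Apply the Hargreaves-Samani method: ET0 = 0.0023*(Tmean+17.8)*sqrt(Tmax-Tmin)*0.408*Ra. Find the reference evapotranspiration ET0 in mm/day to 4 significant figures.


ET0 = 0.0023*(15.16+17.8)*sqrt(17.16)*0.408*33.77 = 4.327 mm/day
Therefore the reference evapotranspiration ET0 = 4.327 mm/day.


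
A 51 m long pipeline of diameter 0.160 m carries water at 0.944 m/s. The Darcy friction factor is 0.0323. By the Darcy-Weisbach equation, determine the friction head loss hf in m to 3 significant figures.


Approach: apply the Darcy-Weisbach equation, hf = f*(L/D)*(v^2/(2g)).
hf = 0.0323 * (51/0.160) * (0.944^2 / (2*9.81))
hf = 0.468 m
Therefore the friction head loss hf = 0.468 m.


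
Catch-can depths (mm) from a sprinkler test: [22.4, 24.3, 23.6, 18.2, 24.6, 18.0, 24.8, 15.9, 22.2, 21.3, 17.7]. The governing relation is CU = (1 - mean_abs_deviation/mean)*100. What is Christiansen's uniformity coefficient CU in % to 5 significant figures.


mean = 21.18182 mm
mean |d_i - mean| = 2.714050 mm
CU = (1 - 2.714050/21.18182)*100 = 87.187 %
Therefore Christiansen's uniformity coefficient CU = 87.187 %.


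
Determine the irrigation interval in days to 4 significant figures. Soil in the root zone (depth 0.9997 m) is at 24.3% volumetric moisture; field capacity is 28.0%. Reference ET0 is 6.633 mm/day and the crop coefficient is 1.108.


Approach: apply soil-water budget scheduling, SMD = (FC-theta)/100*depth*1000; ETc = ET0*Kc; interval = SMD/ETc.
Step 1 — soil moisture deficit:
  SMD = (28.0 - 24.3)/100 * 0.9997 * 1000 = 36.9889 mm
Step 2 — daily crop ET (ETc = ET0*Kc):
  ETc = 6.633 * 1.108 = 7.34936 mm/day
Step 3 — irrigation interval (SMD/ETc):
  interval = 36.9889 / 7.34936 = 5.033 days
Therefore the irrigation interval = 5.033 days.


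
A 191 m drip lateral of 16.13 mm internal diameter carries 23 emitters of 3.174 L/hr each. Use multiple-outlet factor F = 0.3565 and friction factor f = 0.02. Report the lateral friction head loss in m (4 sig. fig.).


Approach: apply Darcy-Weisbach with the multiple-outlet F-factor, Q = n*q/(3600*1000) m^3/s; v = Q/A; hf = F*f*(L/D)*(v^2/(2g)).
Q = 23*3.174/(3600*1000) = 2.02783e-05 m^3/s
A = pi*(16.13e-3/2)^2 = 2.04342e-04 m^2, so v = Q/A = 0.0992370 m/s
hf = 0.3565*0.02*(191/0.01613)*(0.0992370^2/(2*9.81)) = 0.04238 m
Therefore the lateral friction head loss = 0.04238 m.


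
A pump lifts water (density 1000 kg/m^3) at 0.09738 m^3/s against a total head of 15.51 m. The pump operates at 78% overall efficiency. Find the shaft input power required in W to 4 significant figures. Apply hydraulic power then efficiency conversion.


Approach: apply hydraulic power then efficiency conversion, P = rho*g*Q*H; P_in = P/eta.
Step 1 — hydraulic power (P = rho*g*Q*H):
  P = 1000 * 9.81 * 0.09738 * 15.51 = 14816.7 W
Step 2 — input power: P_in = P/eta = 14816.7 / 0.78 = 19000 W
Therefore the shaft input power required = 19000 W.


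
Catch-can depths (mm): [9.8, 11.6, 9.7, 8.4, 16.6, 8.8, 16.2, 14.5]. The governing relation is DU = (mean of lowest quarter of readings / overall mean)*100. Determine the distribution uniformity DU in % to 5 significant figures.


sorted lowest 2 of 8: [8.4, 8.8] -> mean = 8.600000 mm
overall mean = 11.95000 mm
DU = (8.600000/11.95000)*100 = 71.967 %
Therefore the distribution uniformity DU = 71.967 %.


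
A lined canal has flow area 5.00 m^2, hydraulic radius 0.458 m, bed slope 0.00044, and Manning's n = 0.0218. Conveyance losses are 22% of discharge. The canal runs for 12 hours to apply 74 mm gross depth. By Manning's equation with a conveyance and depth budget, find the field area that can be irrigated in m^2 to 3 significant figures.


Approach: apply Manning's equation with a conveyance and depth budget, Q = (1/n)*A*R^(2/3)*S^(1/2); Q_field = Q*(1-loss); Area = Q_field*t/(d/1000).
Step 1 — canal discharge (Manning's equation):
  Q = (1/0.0218) * 5.00 * 0.458^(2/3) * 0.00044^(1/2) = 2.8586 m^3/s
Step 2 — delivered flow: Q_field = 2.8586*(1 - 22/100) = 2.2297 m^3/s
Step 3 — volume delivered: V = 2.2297 * 12*3600 = 96323 m^3
Step 4 — area served: A = V / (depth/1000) = 96323 / 0.074 = 1300000 m^2
Therefore the field area that can be irrigated = 1300000 m^2.


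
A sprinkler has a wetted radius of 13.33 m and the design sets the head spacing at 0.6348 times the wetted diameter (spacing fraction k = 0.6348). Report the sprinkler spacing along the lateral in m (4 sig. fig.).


Approach: apply the sprinkler spacing rule (spacing as a fraction of wetted diameter), S = k*(2*R).
S = 0.6348 * (2 * 13.33) = 16.92 m
Therefore the sprinkler spacing along the lateral = 16.92 m.


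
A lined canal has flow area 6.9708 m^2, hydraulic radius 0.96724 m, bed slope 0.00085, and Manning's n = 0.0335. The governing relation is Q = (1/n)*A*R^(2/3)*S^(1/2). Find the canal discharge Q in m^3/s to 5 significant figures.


Q = (1/0.0335) * 6.9708 * 0.96724^(2/3) * 0.00085^(1/2) = 5.9334 m^3/s
Therefore the canal discharge Q = 5.9334 m^3/s.


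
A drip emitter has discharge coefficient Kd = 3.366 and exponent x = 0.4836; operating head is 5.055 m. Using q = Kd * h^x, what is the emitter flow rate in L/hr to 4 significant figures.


q = 3.366 * 5.055^0.4836 = 7.369 L/hr
Therefore the emitter flow rate = 7.369 L/hr.


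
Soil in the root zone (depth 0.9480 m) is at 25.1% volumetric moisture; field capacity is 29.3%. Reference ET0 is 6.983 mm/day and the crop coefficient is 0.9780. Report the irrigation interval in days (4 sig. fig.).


Approach: apply soil-water budget scheduling, SMD = (FC-theta)/100*depth*1000; ETc = ET0*Kc; interval = SMD/ETc.
Step 1 — soil moisture deficit:
  SMD = (29.3 - 25.1)/100 * 0.9480 * 1000 = 39.8160 mm
Step 2 — daily crop ET (ETc = ET0*Kc):
  ETc = 6.983 * 0.9780 = 6.82937 mm/day
Step 3 — irrigation interval (SMD/ETc):
  interval = 39.8160 / 6.82937 = 5.830 days
Therefore the irrigation interval = 5.830 days.


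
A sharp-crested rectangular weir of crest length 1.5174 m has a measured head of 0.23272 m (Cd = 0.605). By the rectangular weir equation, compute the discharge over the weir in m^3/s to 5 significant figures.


Approach: apply the rectangular weir equation, Q = (2/3)*Cd*L*sqrt(2g)*H^1.5.
Q = (2/3)*0.605*1.5174*sqrt(2*9.81)*0.23272^1.5 = 0.30434 m^3/s
Therefore the discharge over the weir = 0.30434 m^3/s.


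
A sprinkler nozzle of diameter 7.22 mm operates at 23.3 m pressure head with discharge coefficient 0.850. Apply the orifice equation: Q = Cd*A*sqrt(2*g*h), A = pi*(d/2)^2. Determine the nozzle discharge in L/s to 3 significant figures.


A = pi*(7.22e-3/2)^2 = 4.0942e-05 m^2
Q = 0.850 * 4.0942e-05 * sqrt(2*9.81*23.3) * 1000 = 0.744 L/s
Therefore the nozzle discharge = 0.744 L/s.


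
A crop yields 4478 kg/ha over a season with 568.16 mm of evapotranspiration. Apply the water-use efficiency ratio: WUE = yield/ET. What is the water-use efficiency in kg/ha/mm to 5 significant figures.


WUE = 4478 / 568.16 = 7.8816 kg/ha/mm
Therefore the water-use efficiency = 7.8816 kg/ha/mm.


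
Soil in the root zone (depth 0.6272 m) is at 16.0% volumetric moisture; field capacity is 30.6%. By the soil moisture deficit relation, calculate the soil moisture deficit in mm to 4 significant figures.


Approach: apply the soil moisture deficit relation, SMD = (FC - theta)/100 * depth * 1000.
SMD = (30.6 - 16.0)/100 * 0.6272 * 1000 = 91.57 mm
Therefore the soil moisture deficit = 91.57 mm.


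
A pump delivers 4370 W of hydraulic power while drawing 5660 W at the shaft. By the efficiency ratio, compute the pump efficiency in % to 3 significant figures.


Approach: apply the efficiency ratio, eta = (P_out/P_in)*100.
eta = (4370 / 5660) * 100 = 77.2 %
Therefore the pump efficiency = 77.2 %.


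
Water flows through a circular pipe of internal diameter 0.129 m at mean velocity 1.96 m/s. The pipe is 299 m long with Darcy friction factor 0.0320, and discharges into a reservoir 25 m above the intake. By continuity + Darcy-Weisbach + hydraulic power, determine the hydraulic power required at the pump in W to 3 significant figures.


Approach: apply continuity + Darcy-Weisbach + hydraulic power, Q = A*v; hf = f*(L/D)*(v^2/(2g)); H = static + hf; P = rho*g*Q*H.
Step 1 — flow rate (continuity, Q = A*v):
  A = pi*(0.129/2)^2 = 0.013070 m^2
  Q = 0.013070 * 1.96 = 0.025617 m^3/s
Step 2 — friction head loss (Darcy-Weisbach):
  hf = 0.0320 * (299/0.129) * (1.96^2 / (2*9.81))
  hf = 14.523 m
Step 3 — total head: H = 25 + 14.523 = 39.523 m
Step 4 — hydraulic power (P = rho*g*Q*H):
  P = 1000 * 9.81 * 0.025617 * 39.523 = 9930 W
Therefore the hydraulic power required at the pump = 9930 W.


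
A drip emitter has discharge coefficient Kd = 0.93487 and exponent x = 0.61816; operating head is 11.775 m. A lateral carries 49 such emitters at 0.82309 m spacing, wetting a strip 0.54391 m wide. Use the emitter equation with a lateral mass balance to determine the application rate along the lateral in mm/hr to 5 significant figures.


Approach: apply the emitter equation with a lateral mass balance, q = Kd*h^x; Q = n*q; rate = Q/(n*spacing*width).
Step 1 — single emitter flow (q = Kd*h^x):
  q = 0.93487 * 11.775^0.61816 = 4.293154 L/hr
Step 2 — total lateral flow: Q = 49 * 4.293154 = 210.3645 L/hr
Step 3 — wetted area: A = 49 * 0.82309 * 0.54391 = 21.93666 m^2
Step 4 — application rate: Q/A = 210.3645/21.93666 = 9.5896 mm/hr
Therefore the application rate along the lateral = 9.5896 mm/hr.


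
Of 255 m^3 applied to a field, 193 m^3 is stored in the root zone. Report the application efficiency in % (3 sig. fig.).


Approach: apply the application efficiency ratio, Ea = (stored/applied)*100.
Ea = (193/255)*100 = 75.7 %
Therefore the application efficiency = 75.7 %.


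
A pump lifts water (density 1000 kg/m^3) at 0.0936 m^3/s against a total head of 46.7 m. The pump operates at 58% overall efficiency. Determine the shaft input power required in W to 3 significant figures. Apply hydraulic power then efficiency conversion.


Approach: apply hydraulic power then efficiency conversion, P = rho*g*Q*H; P_in = P/eta.
Step 1 — hydraulic power (P = rho*g*Q*H):
  P = 1000 * 9.81 * 0.0936 * 46.7 = 42881 W
Step 2 — input power: P_in = P/eta = 42881 / 0.58 = 73900 W
Therefore the shaft input power required = 73900 W.


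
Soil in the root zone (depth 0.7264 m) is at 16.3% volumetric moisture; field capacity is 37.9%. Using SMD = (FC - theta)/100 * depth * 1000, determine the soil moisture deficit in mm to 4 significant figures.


SMD = (37.9 - 16.3)/100 * 0.7264 * 1000 = 156.9 mm
Therefore the soil moisture deficit = 156.9 mm.


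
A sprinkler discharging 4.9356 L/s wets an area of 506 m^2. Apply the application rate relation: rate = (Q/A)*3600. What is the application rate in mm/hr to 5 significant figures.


rate = (4.9356 / 506) * 3600 = 35.115 mm/hr
Therefore the application rate = 35.115 mm/hr.


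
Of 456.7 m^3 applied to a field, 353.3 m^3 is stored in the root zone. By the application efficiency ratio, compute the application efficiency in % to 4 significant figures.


Approach: apply the application efficiency ratio, Ea = (stored/applied)*100.
Ea = (353.3/456.7)*100 = 77.36 %
Therefore the application efficiency = 77.36 %.


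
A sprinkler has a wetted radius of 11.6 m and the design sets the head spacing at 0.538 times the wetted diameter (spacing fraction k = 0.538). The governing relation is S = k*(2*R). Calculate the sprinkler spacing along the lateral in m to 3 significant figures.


S = 0.538 * (2 * 11.6) = 12.5 m
Therefore the sprinkler spacing along the lateral = 12.5 m.


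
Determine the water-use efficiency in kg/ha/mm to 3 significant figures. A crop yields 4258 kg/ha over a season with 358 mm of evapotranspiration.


Approach: apply the water-use efficiency ratio, WUE = yield/ET.
WUE = 4258 / 358 = 11.9 kg/ha/mm
Therefore the water-use efficiency = 11.9 kg/ha/mm.


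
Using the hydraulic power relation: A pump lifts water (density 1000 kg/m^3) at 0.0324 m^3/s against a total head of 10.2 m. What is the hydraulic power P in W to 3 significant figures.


Approach: apply the hydraulic power relation, P = rho*g*Q*H.
P = 1000 * 9.81 * 0.0324 * 10.2 = 3240 W
Therefore the hydraulic power P = 3240 W.


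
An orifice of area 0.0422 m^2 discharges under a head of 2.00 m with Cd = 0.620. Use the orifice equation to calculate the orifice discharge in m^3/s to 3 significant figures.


Approach: apply the orifice equation, Q = Cd*A*sqrt(2*g*h).
Q = 0.620 * 0.0422 * sqrt(2*9.81*2.00) = 0.164 m^3/s
Therefore the orifice discharge = 0.164 m^3/s.


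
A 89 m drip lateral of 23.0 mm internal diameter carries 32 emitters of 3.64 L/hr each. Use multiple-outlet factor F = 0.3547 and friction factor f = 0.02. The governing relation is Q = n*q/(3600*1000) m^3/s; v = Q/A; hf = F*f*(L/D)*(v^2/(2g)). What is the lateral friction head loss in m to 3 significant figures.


Q = 32*3.64/(3600*1000) = 3.2356e-05 m^3/s
A = pi*(23.0e-3/2)^2 = 4.1548e-04 m^2, so v = Q/A = 0.077876 m/s
hf = 0.3547*0.02*(89/0.0230)*(0.077876^2/(2*9.81)) = 0.00849 m
Therefore the lateral friction head loss = 0.00849 m.


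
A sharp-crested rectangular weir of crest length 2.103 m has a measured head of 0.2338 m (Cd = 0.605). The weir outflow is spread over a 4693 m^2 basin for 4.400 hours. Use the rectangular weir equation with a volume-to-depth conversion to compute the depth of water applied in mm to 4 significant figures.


Approach: apply the rectangular weir equation with a volume-to-depth conversion, Q = (2/3)*Cd*L*sqrt(2g)*H^1.5; d = Q*t/A * 1000.
Step 1 — weir discharge:
  Q = (2/3)*0.605*2.103*sqrt(2*9.81)*0.2338^1.5 = 0.424737 m^3/s
Step 2 — volume: V = 0.424737 * 4.400*3600 = 6727.83 m^3
Step 3 — depth: d = V/A * 1000 = 6727.83/4693 * 1000 = 1434 mm
Therefore the depth of water applied = 1434 mm.


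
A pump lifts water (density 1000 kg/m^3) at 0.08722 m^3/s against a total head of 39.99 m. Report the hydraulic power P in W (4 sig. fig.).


Approach: apply the hydraulic power relation, P = rho*g*Q*H.
P = 1000 * 9.81 * 0.08722 * 39.99 = 34220 W
Therefore the hydraulic power P = 34220 W.


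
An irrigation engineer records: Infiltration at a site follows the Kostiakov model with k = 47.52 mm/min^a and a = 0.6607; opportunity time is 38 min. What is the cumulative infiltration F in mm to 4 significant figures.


Approach: apply the Kostiakov infiltration equation, F = k*t^a.
F = 47.52 * 38^0.6607 = 525.6 mm
Therefore the cumulative infiltration F = 525.6 mm.


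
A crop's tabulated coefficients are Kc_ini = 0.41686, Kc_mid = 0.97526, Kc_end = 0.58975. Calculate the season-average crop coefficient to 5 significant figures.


Approach: apply a simple seasonal average, Kc_avg = (Kc_ini + Kc_mid + Kc_end)/3.
Kc_avg = (0.41686 + 0.97526 + 0.58975)/3 = 0.66062
Therefore the season-average crop coefficient = 0.66062.


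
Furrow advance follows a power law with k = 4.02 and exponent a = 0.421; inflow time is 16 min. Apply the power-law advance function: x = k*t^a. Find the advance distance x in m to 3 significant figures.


x = 4.02 * 16^0.421 = 12.9 m
Therefore the advance distance x = 12.9 m.


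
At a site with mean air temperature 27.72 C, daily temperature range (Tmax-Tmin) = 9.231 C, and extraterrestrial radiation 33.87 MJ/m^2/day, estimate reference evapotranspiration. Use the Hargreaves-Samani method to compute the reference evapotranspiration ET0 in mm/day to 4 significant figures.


Approach: apply the Hargreaves-Samani method, ET0 = 0.0023*(Tmean+17.8)*sqrt(Tmax-Tmin)*0.408*Ra.
ET0 = 0.0023*(27.72+17.8)*sqrt(9.231)*0.408*33.87 = 4.396 mm/day
Therefore the reference evapotranspiration ET0 = 4.396 mm/day.


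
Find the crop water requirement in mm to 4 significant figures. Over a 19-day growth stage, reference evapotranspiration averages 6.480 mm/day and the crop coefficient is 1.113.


Approach: apply the crop water requirement relation, CWR = ET0 * Kc * days.
CWR = 6.480 * 1.113 * 19 = 137.0 mm
Therefore the crop water requirement = 137.0 mm.


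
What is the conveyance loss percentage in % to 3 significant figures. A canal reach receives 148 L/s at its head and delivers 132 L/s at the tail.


Approach: apply the conveyance loss ratio, loss% = ((Q_head - Q_tail)/Q_head)*100.
loss = ((148 - 132)/148)*100 = 10.8 %
Therefore the conveyance loss percentage = 10.8 %.


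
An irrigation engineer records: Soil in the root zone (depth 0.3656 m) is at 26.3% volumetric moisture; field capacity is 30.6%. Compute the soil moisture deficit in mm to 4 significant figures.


Approach: apply the soil moisture deficit relation, SMD = (FC - theta)/100 * depth * 1000.
SMD = (30.6 - 26.3)/100 * 0.3656 * 1000 = 15.72 mm
Therefore the soil moisture deficit = 15.72 mm.


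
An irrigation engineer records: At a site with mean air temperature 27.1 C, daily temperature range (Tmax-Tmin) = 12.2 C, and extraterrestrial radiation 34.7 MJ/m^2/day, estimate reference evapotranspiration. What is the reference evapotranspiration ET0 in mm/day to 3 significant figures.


Approach: apply the Hargreaves-Samani method, ET0 = 0.0023*(Tmean+17.8)*sqrt(Tmax-Tmin)*0.408*Ra.
ET0 = 0.0023*(27.1+17.8)*sqrt(12.2)*0.408*34.7 = 5.11 mm/day
Therefore the reference evapotranspiration ET0 = 5.11 mm/day.


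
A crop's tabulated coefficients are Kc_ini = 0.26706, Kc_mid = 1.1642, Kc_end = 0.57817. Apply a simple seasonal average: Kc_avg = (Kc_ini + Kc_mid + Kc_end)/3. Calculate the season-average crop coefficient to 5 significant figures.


Kc_avg = (0.26706 + 1.1642 + 0.57817)/3 = 0.66981
Therefore the season-average crop coefficient = 0.66981.


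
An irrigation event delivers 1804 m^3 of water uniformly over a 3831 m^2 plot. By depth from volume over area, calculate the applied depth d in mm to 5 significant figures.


Approach: apply depth from volume over area, d = (V/A)*1000.
d = (1804 / 3831) * 1000 = 470.90 mm
Therefore the applied depth d = 470.90 mm.


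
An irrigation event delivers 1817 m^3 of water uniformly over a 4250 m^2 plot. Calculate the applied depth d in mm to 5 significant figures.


Approach: apply depth from volume over area, d = (V/A)*1000.
d = (1817 / 4250) * 1000 = 427.53 mm
Therefore the applied depth d = 427.53 mm.


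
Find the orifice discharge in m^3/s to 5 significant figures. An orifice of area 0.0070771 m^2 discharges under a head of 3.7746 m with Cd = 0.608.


Approach: apply the orifice equation, Q = Cd*A*sqrt(2*g*h).
Q = 0.608 * 0.0070771 * sqrt(2*9.81*3.7746) = 0.037029 m^3/s
Therefore the orifice discharge = 0.037029 m^3/s.


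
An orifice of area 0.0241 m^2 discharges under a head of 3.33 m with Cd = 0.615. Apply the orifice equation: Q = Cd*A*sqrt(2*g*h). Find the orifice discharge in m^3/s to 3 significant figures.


Q = 0.615 * 0.0241 * sqrt(2*9.81*3.33) = 0.120 m^3/s
Therefore the orifice discharge = 0.120 m^3/s.


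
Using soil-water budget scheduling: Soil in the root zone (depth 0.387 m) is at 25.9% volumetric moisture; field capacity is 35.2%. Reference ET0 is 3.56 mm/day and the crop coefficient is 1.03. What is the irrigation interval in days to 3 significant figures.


Approach: apply soil-water budget scheduling, SMD = (FC-theta)/100*depth*1000; ETc = ET0*Kc; interval = SMD/ETc.
Step 1 — soil moisture deficit:
  SMD = (35.2 - 25.9)/100 * 0.387 * 1000 = 35.991 mm
Step 2 — daily crop ET (ETc = ET0*Kc):
  ETc = 3.56 * 1.03 = 3.6668 mm/day
Step 3 — irrigation interval (SMD/ETc):
  interval = 35.991 / 3.6668 = 9.82 days
Therefore the irrigation interval = 9.82 days.


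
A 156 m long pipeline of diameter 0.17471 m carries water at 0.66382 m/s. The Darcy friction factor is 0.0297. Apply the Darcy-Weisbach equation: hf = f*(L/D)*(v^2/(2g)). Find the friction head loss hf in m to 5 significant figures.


hf = 0.0297 * (156/0.17471) * (0.66382^2 / (2*9.81))
hf = 0.59561 m
Therefore the friction head loss hf = 0.59561 m.
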